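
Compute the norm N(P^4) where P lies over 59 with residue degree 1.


N(P^a) = p^(a*f)
= 59^(4*1)
= 59^4
= 12117361

12117361


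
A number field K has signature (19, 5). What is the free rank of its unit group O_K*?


By Dirichlet's unit theorem:
rank = r1 + r2 - 1
= 19 + 5 - 1
= 23

23


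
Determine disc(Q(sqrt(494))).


For K = Q(sqrt(d)) with d squarefree: disc(K) = d if d = 1 mod 4, and disc(K) = 4d if d = 2 or 3 mod 4.
Here d = 494, and d mod 4 = 2.
d = 2 mod 4, not 1 (O_K = Z[sqrt(d)]), so disc(K) = 4d = 4 * (494) = 1976

1976


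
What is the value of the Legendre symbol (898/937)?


p = 937 is prime, so compute (898/937) with the reciprocity algorithm (Jacobi-symbol steps: pull out 2s via (2/n), flip via reciprocity, reduce):
  pull out 2: (2/937) = +1  (since 937 mod 8 = 1)
  reciprocity: (449/937) -> +(937/449)
  reduce: (39/449)
  reciprocity: (39/449) -> +(449/39)
  reduce: (20/39)
  pull out 2: (2/39) = +1  (since 39 mod 8 = 7)
  pull out 2: (2/39) = +1  (since 39 mod 8 = 7)
  reciprocity: (5/39) -> +(39/5)
  reduce: (4/5)
  pull out 2: (2/5) = -1  (since 5 mod 8 = 5)
  pull out 2: (2/5) = -1  (since 5 mod 8 = 5)
  (1/5) = 1
Product of signs = 1
(898/937) = 1

1


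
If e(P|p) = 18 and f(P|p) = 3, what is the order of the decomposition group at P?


|D_P| = e * f
= 18 * 3
= 54

54


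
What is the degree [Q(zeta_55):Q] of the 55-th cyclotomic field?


The degree equals Euler's totient phi(55).
55 = 5 * 11
phi(55) = 40

40


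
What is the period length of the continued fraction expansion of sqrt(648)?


Run the CF algorithm for sqrt(648).
a_0 = floor(sqrt(648)) = 25; set m_0=0, q_0=1.
Recurrence: m' = q*a - m,  q' = (d - m'^2)/q,  a' = floor((a_0 + m')/q').
  step 1: m=25, q=23, a=2
  step 2: m=21, q=9, a=5
  step 3: m=24, q=8, a=6
  step 4: m=24, q=9, a=5
  step 5: m=21, q=23, a=2
  step 6: m=25, q=1, a=50
a_6 = 2*a_0 = 50, so the period closes here.
sqrt(648) = [25; 2, 5, 6, 5, 2, 50]
Period length = 6

6


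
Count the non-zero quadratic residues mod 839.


For prime p, the number of non-zero quadratic residues is (p-1)/2.
= (839-1)/2
= 419

419


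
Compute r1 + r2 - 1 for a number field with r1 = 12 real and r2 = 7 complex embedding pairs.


By Dirichlet's unit theorem:
rank = r1 + r2 - 1
= 12 + 7 - 1
= 18

18


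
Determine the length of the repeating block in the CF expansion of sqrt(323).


Run the CF algorithm for sqrt(323).
a_0 = floor(sqrt(323)) = 17; set m_0=0, q_0=1.
Recurrence: m' = q*a - m,  q' = (d - m'^2)/q,  a' = floor((a_0 + m')/q').
  step 1: m=17, q=34, a=1
  step 2: m=17, q=1, a=34
a_2 = 2*a_0 = 34, so the period closes here.
sqrt(323) = [17; 1, 34]
Period length = 2

2


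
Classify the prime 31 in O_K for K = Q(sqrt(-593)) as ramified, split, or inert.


K = Q(sqrt(-593)). Since d mod 4 = 3, disc(K) = -2372.
Check p | disc: -2372 mod 31 = 15.
p does not divide disc. Compute Legendre symbol (d/p):
27^((31-1)/2) mod 31 = -1
(d/p) = -1, so p is inert: (p) stays prime with e=1, f=2, g=1.
Therefore p is inert.

inert


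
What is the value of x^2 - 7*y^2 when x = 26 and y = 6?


x^2 - d*y^2
= 26^2 - 7*6^2
= 676 - 252
= 424

424


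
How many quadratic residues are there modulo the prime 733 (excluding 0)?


For prime p, the number of non-zero quadratic residues is (p-1)/2.
= (733-1)/2
= 366

366


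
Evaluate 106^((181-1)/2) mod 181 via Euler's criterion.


p = 181 is prime and the exponent is (p-1)/2 = 90, so by Euler's criterion 106^90 = (106/181) = +1 or -1 mod 181.
Compute by square-and-multiply:
  90 = 64 + 16 + 8 + 2 (binary 1011010)
  Repeated squaring mod 181: 106^1 = 106, 106^2 = 14, 106^4 = 15, 106^8 = 44, 106^16 = 126, 106^32 = 129, 106^64 = 170
  106^90 = 106^64 * 106^16 * 106^8 * 106^2 = 170 * 126 * 44 * 14 mod 181
    170 * 126 = 21420 = 62 mod 181
    62 * 44 = 2728 = 13 mod 181
    13 * 14 = 182 = 1 mod 181
  106^90 = 1 mod 181
Result 1: 106 is a quadratic residue mod 181.
106^90 mod 181 = 1

1


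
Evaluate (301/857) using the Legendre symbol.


p = 857 is prime, so compute (301/857) with the reciprocity algorithm (Jacobi-symbol steps: pull out 2s via (2/n), flip via reciprocity, reduce):
  reciprocity: (301/857) -> +(857/301)
  reduce: (255/301)
  reciprocity: (255/301) -> +(301/255)
  reduce: (46/255)
  pull out 2: (2/255) = +1  (since 255 mod 8 = 7)
  reciprocity: (23/255) -> -(255/23)
  reduce: (2/23)
  pull out 2: (2/23) = +1  (since 23 mod 8 = 7)
  (1/23) = 1
Product of signs = -1
(301/857) = -1

-1


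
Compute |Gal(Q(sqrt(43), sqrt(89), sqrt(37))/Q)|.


The 3 square roots of distinct primes are multiplicatively independent over Q,
so [K:Q] = 2^3 and Gal(K/Q) is isomorphic to (Z/2Z)^3.
|Gal| = 2^3 = 8

8


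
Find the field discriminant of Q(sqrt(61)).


For K = Q(sqrt(d)) with d squarefree: disc(K) = d if d = 1 mod 4, and disc(K) = 4d if d = 2 or 3 mod 4.
Here d = 61, and d mod 4 = 1.
d = 1 mod 4 (O_K = Z[(1+sqrt(d))/2]), so disc(K) = d = 61

61


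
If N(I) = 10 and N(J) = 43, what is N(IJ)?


N(IJ) = N(I) * N(J)
= 10 * 43
= 430

430


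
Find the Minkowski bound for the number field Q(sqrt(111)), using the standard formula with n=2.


d = 111, d mod 4 = 3, so disc(K) = 4d = 444; |disc(K)| = 444
Real quadratic field, so n = 2, s = r2 = 0, r1 = 2
M = (n!/n^n) * (4/pi)^s * sqrt(|disc(K)|) = (2!/2^2) * (4/pi)^0 * sqrt(444)
= 0.5 * 1.000000 * 21.071308
= 10.5357

10.5357


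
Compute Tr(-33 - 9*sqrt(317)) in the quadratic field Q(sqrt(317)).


Tr(a + b*sqrt(d)) = (a + b*sqrt(d)) + (a - b*sqrt(d)) = 2a
= 2 * (-33)
= -66

-66


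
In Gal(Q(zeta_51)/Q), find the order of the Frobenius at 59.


The Frobenius at p in Gal(Q(zeta_n)/Q) = (Z/nZ)* is the class of p, so its order is ord_51(59), the smallest k >= 1 with 59^k = 1 mod 51.
n = 51 = 3 * 17, phi(51) = 32; the order divides phi(n).
Divisors of 32: 1, 2, 4, 8, 16, 32
Repeated squaring mod 51: 59^1 = 8, 59^2 = 13, 59^4 = 16, 59^8 = 1, 59^16 = 1, 59^32 = 1
Test divisors in increasing order:
  k=1: 59^1 = 8 mod 51
  k=2: 59^2 = 13 mod 51
  k=4: 59^4 = 16 mod 51
  k=8: 59^8 = 1 mod 51  <- first divisor giving 1
Order = 8

8


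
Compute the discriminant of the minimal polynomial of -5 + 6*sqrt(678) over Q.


The element -5 + 6*sqrt(678) has minimal polynomial:
x^2 + 10*x - 24383
Discriminant = (10)^2 - 4*(-24383)
= 100 + 97532
= 97632

97632


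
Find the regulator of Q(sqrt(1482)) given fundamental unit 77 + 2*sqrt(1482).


epsilon = 77 + 2*sqrt(1482)
= 153.9935
R = ln(153.9935)
= 5.0369

5.0369


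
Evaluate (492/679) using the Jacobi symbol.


Compute (492/679) via quadratic reciprocity:
  pull out 2: (2/679) = +1  (since 679 mod 8 = 7)
  pull out 2: (2/679) = +1  (since 679 mod 8 = 7)
  reciprocity: (123/679) -> -(679/123)
  reduce: (64/123)
  pull out 2: (2/123) = -1  (since 123 mod 8 = 3)
  pull out 2: (2/123) = -1  (since 123 mod 8 = 3)
  pull out 2: (2/123) = -1  (since 123 mod 8 = 3)
  pull out 2: (2/123) = -1  (since 123 mod 8 = 3)
  pull out 2: (2/123) = -1  (since 123 mod 8 = 3)
  pull out 2: (2/123) = -1  (since 123 mod 8 = 3)
  (1/123) = 1
Product of signs = -1

-1


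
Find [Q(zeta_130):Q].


The degree equals Euler's totient phi(130).
130 = 2 * 5 * 13
phi(130) = 48

48


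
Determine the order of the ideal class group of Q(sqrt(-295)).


K = Q(sqrt(-295)). d mod 4 = 1, so D = disc(K) = d = -295
h(K) equals the number of primitive reduced positive-definite forms (a, b, c) = a*x^2 + b*x*y + c*y^2 with b^2 - 4ac = D,
where reduced means |b| <= a <= c, with b >= 0 whenever |b| = a or a = c, and primitive means gcd(a, b, c) = 1.
Reduced forces 3a^2 <= |D| = 295, so 1 <= a <= 9; b must have the parity of D, and c = (b^2 - D)/(4a) must be an integer >= a.
Enumerate a = 1..9, b in [-a, a]:
  a=1: (1, 1, 74)  [1]
  a=2: (2, -1, 37), (2, 1, 37)  [2]
  a=3: none
  a=4: (4, -3, 19), (4, 3, 19)  [2]
  a=5: (5, 5, 16)  [1]
  a=6..7: none
  a=8: (8, -5, 10), (8, 5, 10)  [2]
  a=9: none
Total reduced forms: 1 + 2 + 2 + 1 + 2 = 8
h = 8

8


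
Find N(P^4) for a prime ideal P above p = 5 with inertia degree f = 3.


N(P^a) = p^(a*f)
= 5^(4*3)
= 5^12
= 244140625

244140625


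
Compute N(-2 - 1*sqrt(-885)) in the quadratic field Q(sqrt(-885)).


N(a + b*sqrt(d)) = a^2 - d*b^2
= (-2)^2 - (-885)*(-1)^2
= 4 + 885
= 889

889


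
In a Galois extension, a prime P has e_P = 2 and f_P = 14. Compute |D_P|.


|D_P| = e * f
= 2 * 14
= 28

28


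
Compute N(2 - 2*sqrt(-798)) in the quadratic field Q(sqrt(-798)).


N(a + b*sqrt(d)) = a^2 - d*b^2
= (2)^2 - (-798)*(-2)^2
= 4 + 3192
= 3196

3196


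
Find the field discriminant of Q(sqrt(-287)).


For K = Q(sqrt(d)) with d squarefree: disc(K) = d if d = 1 mod 4, and disc(K) = 4d if d = 2 or 3 mod 4.
Here d = -287, and d mod 4 = 1.
d = 1 mod 4 (O_K = Z[(1+sqrt(d))/2]), so disc(K) = d = -287

-287


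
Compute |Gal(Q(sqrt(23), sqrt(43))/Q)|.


The 2 square roots of distinct primes are multiplicatively independent over Q,
so [K:Q] = 2^2 and Gal(K/Q) is isomorphic to (Z/2Z)^2.
|Gal| = 2^2 = 4

4


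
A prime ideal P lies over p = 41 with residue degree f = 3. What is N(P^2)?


N(P^a) = p^(a*f)
= 41^(2*3)
= 41^6
= 4750104241

4750104241


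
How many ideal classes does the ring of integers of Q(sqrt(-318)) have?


K = Q(sqrt(-318)). d mod 4 = 2, so D = disc(K) = 4d = -1272
h(K) equals the number of primitive reduced positive-definite forms (a, b, c) = a*x^2 + b*x*y + c*y^2 with b^2 - 4ac = D,
where reduced means |b| <= a <= c, with b >= 0 whenever |b| = a or a = c, and primitive means gcd(a, b, c) = 1.
Reduced forces 3a^2 <= |D| = 1272, so 1 <= a <= 20; b must have the parity of D, and c = (b^2 - D)/(4a) must be an integer >= a.
Enumerate a = 1..20, b in [-a, a]:
  a=1: (1, 0, 318)  [1]
  a=2: (2, 0, 159)  [1]
  a=3: (3, 0, 106)  [1]
  a=4..5: none
  a=6: (6, 0, 53)  [1]
  a=7: (7, -4, 46), (7, 4, 46)  [2]
  a=8..10: none
  a=11: (11, -2, 29), (11, 2, 29)  [2]
  a=12..13: none
  a=14: (14, -4, 23), (14, 4, 23)  [2]
  a=15..18: none
  a=19: (19, -18, 21), (19, 18, 21)  [2]
  a=20: none
Total reduced forms: 1 + 1 + 1 + 1 + 2 + 2 + 2 + 2 = 12
h = 12

12


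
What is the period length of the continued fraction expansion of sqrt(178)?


Run the CF algorithm for sqrt(178).
a_0 = floor(sqrt(178)) = 13; set m_0=0, q_0=1.
Recurrence: m' = q*a - m,  q' = (d - m'^2)/q,  a' = floor((a_0 + m')/q').
  step 1: m=13, q=9, a=2
  step 2: m=5, q=17, a=1
  step 3: m=12, q=2, a=12
  step 4: m=12, q=17, a=1
  step 5: m=5, q=9, a=2
  step 6: m=13, q=1, a=26
a_6 = 2*a_0 = 26, so the period closes here.
sqrt(178) = [13; 2, 1, 12, 1, 2, 26]
Period length = 6

6


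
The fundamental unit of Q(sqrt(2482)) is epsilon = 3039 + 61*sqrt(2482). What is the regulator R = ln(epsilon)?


epsilon = 3039 + 61*sqrt(2482)
= 6078.0002
R = ln(6078.0002)
= 8.7124

8.7124


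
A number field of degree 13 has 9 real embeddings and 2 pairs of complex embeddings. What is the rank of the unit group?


By Dirichlet's unit theorem:
rank = r1 + r2 - 1
= 9 + 2 - 1
= 10

10


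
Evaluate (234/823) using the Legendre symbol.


p = 823 is prime, so compute (234/823) with the reciprocity algorithm (Jacobi-symbol steps: pull out 2s via (2/n), flip via reciprocity, reduce):
  pull out 2: (2/823) = +1  (since 823 mod 8 = 7)
  reciprocity: (117/823) -> +(823/117)
  reduce: (4/117)
  pull out 2: (2/117) = -1  (since 117 mod 8 = 5)
  pull out 2: (2/117) = -1  (since 117 mod 8 = 5)
  (1/117) = 1
Product of signs = 1
(234/823) = 1

1


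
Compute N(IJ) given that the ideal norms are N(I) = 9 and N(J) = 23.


N(IJ) = N(I) * N(J)
= 9 * 23
= 207

207


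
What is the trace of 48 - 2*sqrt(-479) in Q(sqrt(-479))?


Tr(a + b*sqrt(d)) = (a + b*sqrt(d)) + (a - b*sqrt(d)) = 2a
= 2 * (48)
= 96

96


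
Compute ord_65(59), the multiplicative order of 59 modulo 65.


We want ord_65(59), the smallest k >= 1 with 59^k = 1 mod 65.
n = 65 = 5 * 13, phi(65) = 48; the order divides phi(n).
Divisors of 48: 1, 2, 3, 4, 6, 8, 12, 16, 24, 48
Repeated squaring mod 65: 59^1 = 59, 59^2 = 36, 59^4 = 61, 59^8 = 16, 59^16 = 61, 59^32 = 16
Test divisors in increasing order:
  k=1: 59^1 = 59 mod 65
  k=2: 59^2 = 36 mod 65
  k=3: 59^3 = 36 * 59 = 44 mod 65
  k=4: 59^4 = 61 mod 65
  k=6: 59^6 = 61 * 36 = 51 mod 65
  k=8: 59^8 = 16 mod 65
  k=12: 59^12 = 16 * 61 = 1 mod 65  <- first divisor giving 1
Order = 12

12


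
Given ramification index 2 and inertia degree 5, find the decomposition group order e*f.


|D_P| = e * f
= 2 * 5
= 10

10


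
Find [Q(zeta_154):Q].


The degree equals Euler's totient phi(154).
154 = 2 * 7 * 11
phi(154) = 60

60


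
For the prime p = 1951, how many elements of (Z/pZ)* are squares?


For prime p, the number of non-zero quadratic residues is (p-1)/2.
= (1951-1)/2
= 975

975


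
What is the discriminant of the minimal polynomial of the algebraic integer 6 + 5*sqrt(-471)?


The element 6 + 5*sqrt(-471) has minimal polynomial:
x^2 - 12*x + 11811
Discriminant = (-12)^2 - 4*(11811)
= 144 - 47244
= -47100

-47100


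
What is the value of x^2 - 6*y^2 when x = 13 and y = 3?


x^2 - d*y^2
= 13^2 - 6*3^2
= 169 - 54
= 115

115


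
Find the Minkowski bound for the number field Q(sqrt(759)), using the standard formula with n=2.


d = 759, d mod 4 = 3, so disc(K) = 4d = 3036; |disc(K)| = 3036
Real quadratic field, so n = 2, s = r2 = 0, r1 = 2
M = (n!/n^n) * (4/pi)^s * sqrt(|disc(K)|) = (2!/2^2) * (4/pi)^0 * sqrt(3036)
= 0.5 * 1.000000 * 55.099909
= 27.5500

27.5500


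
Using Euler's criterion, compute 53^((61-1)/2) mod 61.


p = 61 is prime and the exponent is (p-1)/2 = 30, so by Euler's criterion 53^30 = (53/61) = +1 or -1 mod 61.
Compute by square-and-multiply:
  30 = 16 + 8 + 4 + 2 (binary 11110)
  Repeated squaring mod 61: 53^1 = 53, 53^2 = 3, 53^4 = 9, 53^8 = 20, 53^16 = 34
  53^30 = 53^16 * 53^8 * 53^4 * 53^2 = 34 * 20 * 9 * 3 mod 61
    34 * 20 = 680 = 9 mod 61
    9 * 9 = 81 = 20 mod 61
    20 * 3 = 60 = 60 mod 61
  53^30 = 60 mod 61
Result 60 = p - 1 = -1 mod 61: 53 is a quadratic non-residue mod 61. As a residue in [0, p-1] the value is 60.
53^30 mod 61 = 60

60


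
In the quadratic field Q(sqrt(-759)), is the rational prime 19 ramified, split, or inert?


K = Q(sqrt(-759)). Since d mod 4 = 1, disc(K) = -759.
Check p | disc: -759 mod 19 = 1.
p does not divide disc. Compute Legendre symbol (d/p):
1^((19-1)/2) mod 19 = 1
(d/p) = 1, so p splits: (p) = P*P' with e=1, f=1, g=2.
Therefore p is split.

split


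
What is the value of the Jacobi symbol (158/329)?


Compute (158/329) via quadratic reciprocity:
  pull out 2: (2/329) = +1  (since 329 mod 8 = 1)
  reciprocity: (79/329) -> +(329/79)
  reduce: (13/79)
  reciprocity: (13/79) -> +(79/13)
  reduce: (1/13)
  (1/13) = 1
Product of signs = 1

1


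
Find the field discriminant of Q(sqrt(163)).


For K = Q(sqrt(d)) with d squarefree: disc(K) = d if d = 1 mod 4, and disc(K) = 4d if d = 2 or 3 mod 4.
Here d = 163, and d mod 4 = 3.
d = 3 mod 4, not 1 (O_K = Z[sqrt(d)]), so disc(K) = 4d = 4 * (163) = 652

652


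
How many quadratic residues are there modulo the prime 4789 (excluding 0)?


For prime p, the number of non-zero quadratic residues is (p-1)/2.
= (4789-1)/2
= 2394

2394


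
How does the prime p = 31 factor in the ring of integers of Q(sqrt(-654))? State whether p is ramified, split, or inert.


K = Q(sqrt(-654)). Since d mod 4 = 2, disc(K) = -2616.
Check p | disc: -2616 mod 31 = 19.
p does not divide disc. Compute Legendre symbol (d/p):
28^((31-1)/2) mod 31 = 1
(d/p) = 1, so p splits: (p) = P*P' with e=1, f=1, g=2.
Therefore p is split.

split


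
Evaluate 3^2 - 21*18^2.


x^2 - d*y^2
= 3^2 - 21*18^2
= 9 - 6804
= -6795

-6795


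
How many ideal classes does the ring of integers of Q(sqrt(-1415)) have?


K = Q(sqrt(-1415)). d mod 4 = 1, so D = disc(K) = d = -1415
h(K) equals the number of primitive reduced positive-definite forms (a, b, c) = a*x^2 + b*x*y + c*y^2 with b^2 - 4ac = D,
where reduced means |b| <= a <= c, with b >= 0 whenever |b| = a or a = c, and primitive means gcd(a, b, c) = 1.
Reduced forces 3a^2 <= |D| = 1415, so 1 <= a <= 21; b must have the parity of D, and c = (b^2 - D)/(4a) must be an integer >= a.
Enumerate a = 1..21, b in [-a, a]:
  a=1: (1, 1, 354)  [1]
  a=2: (2, -1, 177), (2, 1, 177)  [2]
  a=3: (3, -1, 118), (3, 1, 118)  [2]
  a=4: (4, -3, 89), (4, 3, 89)  [2]
  a=5: (5, 5, 72)  [1]
  a=6: (6, -5, 60), (6, -1, 59), (6, 1, 59), (6, 5, 60)  [4]
  a=7: none
  a=8: (8, -5, 45), (8, 5, 45)  [2]
  a=9: (9, -5, 40), (9, 5, 40)  [2]
  a=10: (10, -5, 36), (10, 5, 36)  [2]
  a=11: (11, -9, 34), (11, 9, 34)  [2]
  a=12: (12, -11, 32), (12, -5, 30), (12, 5, 30), (12, 11, 32)  [4]
  a=13..14: none
  a=15: (15, -5, 24), (15, 5, 24)  [2]
  a=16: (16, -11, 24), (16, 11, 24)  [2]
  a=17: (17, -9, 22), (17, 9, 22)  [2]
  a=18: (18, -13, 22), (18, -5, 20), (18, 5, 20), (18, 13, 22)  [4]
  a=19..21: none
Total reduced forms: 1 + 2 + 2 + 2 + 1 + 4 + 2 + 2 + 2 + 2 + 4 + 2 + 2 + 2 + 4 = 34
h = 34

34


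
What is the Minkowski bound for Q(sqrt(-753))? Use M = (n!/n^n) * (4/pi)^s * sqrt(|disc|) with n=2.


d = -753, d mod 4 = 3, so disc(K) = 4d = -3012; |disc(K)| = 3012
Imaginary quadratic field, so n = 2, s = r2 = 1, r1 = 0
M = (n!/n^n) * (4/pi)^s * sqrt(|disc(K)|) = (2!/2^2) * (4/pi)^1 * sqrt(3012)
= 0.5 * 1.273240 * 54.881691
= 34.9388

34.9388


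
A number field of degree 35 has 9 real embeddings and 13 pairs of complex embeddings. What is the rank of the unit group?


By Dirichlet's unit theorem:
rank = r1 + r2 - 1
= 9 + 13 - 1
= 21

21


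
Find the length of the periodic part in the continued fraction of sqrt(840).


Run the CF algorithm for sqrt(840).
a_0 = floor(sqrt(840)) = 28; set m_0=0, q_0=1.
Recurrence: m' = q*a - m,  q' = (d - m'^2)/q,  a' = floor((a_0 + m')/q').
  step 1: m=28, q=56, a=1
  step 2: m=28, q=1, a=56
a_2 = 2*a_0 = 56, so the period closes here.
sqrt(840) = [28; 1, 56]
Period length = 2

2


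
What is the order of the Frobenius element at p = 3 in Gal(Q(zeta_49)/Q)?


The Frobenius at p in Gal(Q(zeta_n)/Q) = (Z/nZ)* is the class of p, so its order is ord_49(3), the smallest k >= 1 with 3^k = 1 mod 49.
n = 49 = 7^2, phi(49) = 42; the order divides phi(n).
Divisors of 42: 1, 2, 3, 6, 7, 14, 21, 42
Repeated squaring mod 49: 3^1 = 3, 3^2 = 9, 3^4 = 32, 3^8 = 44, 3^16 = 25, 3^32 = 37
Test divisors in increasing order:
  k=1: 3^1 = 3 mod 49
  k=2: 3^2 = 9 mod 49
  k=3: 3^3 = 9 * 3 = 27 mod 49
  k=6: 3^6 = 32 * 9 = 43 mod 49
  k=7: 3^7 = 32 * 9 * 3 = 31 mod 49
  k=14: 3^14 = 44 * 32 * 9 = 30 mod 49
  k=21: 3^21 = 25 * 32 * 3 = 48 mod 49
  k=42: 3^42 = 37 * 44 * 9 = 1 mod 49  <- first divisor giving 1
Order = 42

42


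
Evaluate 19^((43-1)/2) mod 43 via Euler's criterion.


p = 43 is prime and the exponent is (p-1)/2 = 21, so by Euler's criterion 19^21 = (19/43) = +1 or -1 mod 43.
Compute by square-and-multiply:
  21 = 16 + 4 + 1 (binary 10101)
  Repeated squaring mod 43: 19^1 = 19, 19^2 = 17, 19^4 = 31, 19^8 = 15, 19^16 = 10
  19^21 = 19^16 * 19^4 * 19^1 = 10 * 31 * 19 mod 43
    10 * 31 = 310 = 9 mod 43
    9 * 19 = 171 = 42 mod 43
  19^21 = 42 mod 43
Result 42 = p - 1 = -1 mod 43: 19 is a quadratic non-residue mod 43. As a residue in [0, p-1] the value is 42.
19^21 mod 43 = 42

42


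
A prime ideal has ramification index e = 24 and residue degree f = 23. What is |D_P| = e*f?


|D_P| = e * f
= 24 * 23
= 552

552


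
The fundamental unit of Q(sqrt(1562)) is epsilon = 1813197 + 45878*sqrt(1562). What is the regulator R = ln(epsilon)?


epsilon = 1813197 + 45878*sqrt(1562)
= 3.6264e+06
R = ln(3.6264e+06)
= 15.1037

15.1037


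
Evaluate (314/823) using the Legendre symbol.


p = 823 is prime, so compute (314/823) with the reciprocity algorithm (Jacobi-symbol steps: pull out 2s via (2/n), flip via reciprocity, reduce):
  pull out 2: (2/823) = +1  (since 823 mod 8 = 7)
  reciprocity: (157/823) -> +(823/157)
  reduce: (38/157)
  pull out 2: (2/157) = -1  (since 157 mod 8 = 5)
  reciprocity: (19/157) -> +(157/19)
  reduce: (5/19)
  reciprocity: (5/19) -> +(19/5)
  reduce: (4/5)
  pull out 2: (2/5) = -1  (since 5 mod 8 = 5)
  pull out 2: (2/5) = -1  (since 5 mod 8 = 5)
  (1/5) = 1
Product of signs = -1
(314/823) = -1

-1


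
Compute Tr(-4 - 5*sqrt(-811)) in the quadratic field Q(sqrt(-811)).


Tr(a + b*sqrt(d)) = (a + b*sqrt(d)) + (a - b*sqrt(d)) = 2a
= 2 * (-4)
= -8

-8


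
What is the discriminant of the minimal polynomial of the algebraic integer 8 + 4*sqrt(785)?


The element 8 + 4*sqrt(785) has minimal polynomial:
x^2 - 16*x - 12496
Discriminant = (-16)^2 - 4*(-12496)
= 256 + 49984
= 50240

50240


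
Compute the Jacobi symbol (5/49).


Compute (5/49) via quadratic reciprocity:
  reciprocity: (5/49) -> +(49/5)
  reduce: (4/5)
  pull out 2: (2/5) = -1  (since 5 mod 8 = 5)
  pull out 2: (2/5) = -1  (since 5 mod 8 = 5)
  (1/5) = 1
Product of signs = 1

1


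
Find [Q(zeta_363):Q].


The degree equals Euler's totient phi(363).
363 = 3 * 11^2
phi(363) = 220

220


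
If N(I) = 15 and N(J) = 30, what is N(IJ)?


N(IJ) = N(I) * N(J)
= 15 * 30
= 450

450


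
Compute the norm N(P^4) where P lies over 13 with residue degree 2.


N(P^a) = p^(a*f)
= 13^(4*2)
= 13^8
= 815730721

815730721


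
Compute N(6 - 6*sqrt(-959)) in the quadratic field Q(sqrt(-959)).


N(a + b*sqrt(d)) = a^2 - d*b^2
= (6)^2 - (-959)*(-6)^2
= 36 + 34524
= 34560

34560


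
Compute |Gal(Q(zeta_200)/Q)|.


|Gal(Q(zeta_200)/Q)| = phi(200)
= 80

80


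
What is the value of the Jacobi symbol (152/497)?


Compute (152/497) via quadratic reciprocity:
  pull out 2: (2/497) = +1  (since 497 mod 8 = 1)
  pull out 2: (2/497) = +1  (since 497 mod 8 = 1)
  pull out 2: (2/497) = +1  (since 497 mod 8 = 1)
  reciprocity: (19/497) -> +(497/19)
  reduce: (3/19)
  reciprocity: (3/19) -> -(19/3)
  reduce: (1/3)
  (1/3) = 1
Product of signs = -1

-1


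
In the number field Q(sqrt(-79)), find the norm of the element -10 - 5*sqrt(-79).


N(a + b*sqrt(d)) = a^2 - d*b^2
= (-10)^2 - (-79)*(-5)^2
= 100 + 1975
= 2075

2075


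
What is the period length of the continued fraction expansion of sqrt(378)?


Run the CF algorithm for sqrt(378).
a_0 = floor(sqrt(378)) = 19; set m_0=0, q_0=1.
Recurrence: m' = q*a - m,  q' = (d - m'^2)/q,  a' = floor((a_0 + m')/q').
  step 1: m=19, q=17, a=2
  step 2: m=15, q=9, a=3
  step 3: m=12, q=26, a=1
  step 4: m=14, q=7, a=4
  step 5: m=14, q=26, a=1
  step 6: m=12, q=9, a=3
  step 7: m=15, q=17, a=2
  step 8: m=19, q=1, a=38
a_8 = 2*a_0 = 38, so the period closes here.
sqrt(378) = [19; 2, 3, 1, 4, 1, 3, 2, 38]
Period length = 8

8


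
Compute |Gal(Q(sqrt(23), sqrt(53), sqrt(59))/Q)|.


The 3 square roots of distinct primes are multiplicatively independent over Q,
so [K:Q] = 2^3 and Gal(K/Q) is isomorphic to (Z/2Z)^3.
|Gal| = 2^3 = 8

8


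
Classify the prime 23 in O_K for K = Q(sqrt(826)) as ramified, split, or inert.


K = Q(sqrt(826)). Since d mod 4 = 2, disc(K) = 3304.
Check p | disc: 3304 mod 23 = 15.
p does not divide disc. Compute Legendre symbol (d/p):
21^((23-1)/2) mod 23 = -1
(d/p) = -1, so p is inert: (p) stays prime with e=1, f=2, g=1.
Therefore p is inert.

inert


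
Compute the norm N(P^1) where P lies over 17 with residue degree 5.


N(P^a) = p^(a*f)
= 17^(1*5)
= 17^5
= 1419857

1419857


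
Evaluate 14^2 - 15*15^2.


x^2 - d*y^2
= 14^2 - 15*15^2
= 196 - 3375
= -3179

-3179


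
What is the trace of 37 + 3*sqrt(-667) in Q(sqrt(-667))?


Tr(a + b*sqrt(d)) = (a + b*sqrt(d)) + (a - b*sqrt(d)) = 2a
= 2 * (37)
= 74

74


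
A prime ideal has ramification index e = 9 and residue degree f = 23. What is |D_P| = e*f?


|D_P| = e * f
= 9 * 23
= 207

207


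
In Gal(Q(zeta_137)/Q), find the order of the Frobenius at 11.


The Frobenius at p in Gal(Q(zeta_n)/Q) = (Z/nZ)* is the class of p, so its order is ord_137(11), the smallest k >= 1 with 11^k = 1 mod 137.
n = 137 = 137, phi(137) = 136; the order divides phi(n).
Divisors of 136: 1, 2, 4, 8, 17, 34, 68, 136
Repeated squaring mod 137: 11^1 = 11, 11^2 = 121, 11^4 = 119, 11^8 = 50, 11^16 = 34, 11^32 = 60, 11^64 = 38, 11^128 = 74
Test divisors in increasing order:
  k=1: 11^1 = 11 mod 137
  k=2: 11^2 = 121 mod 137
  k=4: 11^4 = 119 mod 137
  k=8: 11^8 = 50 mod 137
  k=17: 11^17 = 34 * 11 = 100 mod 137
  k=34: 11^34 = 60 * 121 = 136 mod 137
  k=68: 11^68 = 38 * 119 = 1 mod 137  <- first divisor giving 1
Order = 68

68


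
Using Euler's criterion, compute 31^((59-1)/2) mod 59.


p = 59 is prime and the exponent is (p-1)/2 = 29, so by Euler's criterion 31^29 = (31/59) = +1 or -1 mod 59.
Compute by square-and-multiply:
  29 = 16 + 8 + 4 + 1 (binary 11101)
  Repeated squaring mod 59: 31^1 = 31, 31^2 = 17, 31^4 = 53, 31^8 = 36, 31^16 = 57
  31^29 = 31^16 * 31^8 * 31^4 * 31^1 = 57 * 36 * 53 * 31 mod 59
    57 * 36 = 2052 = 46 mod 59
    46 * 53 = 2438 = 19 mod 59
    19 * 31 = 589 = 58 mod 59
  31^29 = 58 mod 59
Result 58 = p - 1 = -1 mod 59: 31 is a quadratic non-residue mod 59. As a residue in [0, p-1] the value is 58.
31^29 mod 59 = 58

58


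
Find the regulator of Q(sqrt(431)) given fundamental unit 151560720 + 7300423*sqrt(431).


epsilon = 151560720 + 7300423*sqrt(431)
= 3.0312e+08
R = ln(3.0312e+08)
= 19.5296

19.5296


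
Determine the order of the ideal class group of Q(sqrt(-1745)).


K = Q(sqrt(-1745)). d mod 4 = 3, so D = disc(K) = 4d = -6980
h(K) equals the number of primitive reduced positive-definite forms (a, b, c) = a*x^2 + b*x*y + c*y^2 with b^2 - 4ac = D,
where reduced means |b| <= a <= c, with b >= 0 whenever |b| = a or a = c, and primitive means gcd(a, b, c) = 1.
Reduced forces 3a^2 <= |D| = 6980, so 1 <= a <= 48; b must have the parity of D, and c = (b^2 - D)/(4a) must be an integer >= a.
Enumerate a = 1..48, b in [-a, a]:
  a=1: (1, 0, 1745)  [1]
  a=2: (2, 2, 873)  [1]
  a=3: (3, -2, 582), (3, 2, 582)  [2]
  a=4: none
  a=5: (5, 0, 349)  [1]
  a=6: (6, -2, 291), (6, 2, 291)  [2]
  a=7..8: none
  a=9: (9, -2, 194), (9, 2, 194)  [2]
  a=10: (10, 10, 177)  [1]
  a=11: (11, -4, 159), (11, 4, 159)  [2]
  a=12: none
  a=13: (13, -12, 137), (13, 12, 137)  [2]
  a=14: none
  a=15: (15, -10, 118), (15, 10, 118)  [2]
  a=16..17: none
  a=18: (18, -2, 97), (18, 2, 97)  [2]
  a=19..21: none
  a=22: (22, -18, 83), (22, 18, 83)  [2]
  a=23: (23, -14, 78), (23, 14, 78)  [2]
  a=24..25: none
  a=26: (26, -14, 69), (26, 14, 69)  [2]
  a=27: (27, -16, 67), (27, 16, 67)  [2]
  a=28: none
  a=29: (29, -26, 66), (29, 26, 66)  [2]
  a=30: (30, -10, 59), (30, 10, 59)  [2]
  a=31..32: none
  a=33: (33, -26, 58), (33, -4, 53), (33, 4, 53), (33, 26, 58)  [4]
  a=34..38: none
  a=39: (39, -38, 54), (39, -14, 46), (39, 14, 46), (39, 38, 54)  [4]
  a=40: none
  a=41: (41, -20, 45), (41, 20, 45)  [2]
  a=42..48: none
Total reduced forms: 1 + 1 + 2 + 1 + 2 + 2 + 1 + 2 + 2 + 2 + 2 + 2 + 2 + 2 + 2 + 2 + 2 + 4 + 4 + 2 = 40
h = 40

40


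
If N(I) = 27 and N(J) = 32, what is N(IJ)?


N(IJ) = N(I) * N(J)
= 27 * 32
= 864

864


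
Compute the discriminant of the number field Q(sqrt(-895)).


For K = Q(sqrt(d)) with d squarefree: disc(K) = d if d = 1 mod 4, and disc(K) = 4d if d = 2 or 3 mod 4.
Here d = -895, and d mod 4 = 1.
d = 1 mod 4 (O_K = Z[(1+sqrt(d))/2]), so disc(K) = d = -895

-895


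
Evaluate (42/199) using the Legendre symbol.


p = 199 is prime, so compute (42/199) with the reciprocity algorithm (Jacobi-symbol steps: pull out 2s via (2/n), flip via reciprocity, reduce):
  pull out 2: (2/199) = +1  (since 199 mod 8 = 7)
  reciprocity: (21/199) -> +(199/21)
  reduce: (10/21)
  pull out 2: (2/21) = -1  (since 21 mod 8 = 5)
  reciprocity: (5/21) -> +(21/5)
  reduce: (1/5)
  (1/5) = 1
Product of signs = -1
(42/199) = -1

-1


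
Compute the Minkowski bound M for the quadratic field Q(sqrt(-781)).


d = -781, d mod 4 = 3, so disc(K) = 4d = -3124; |disc(K)| = 3124
Imaginary quadratic field, so n = 2, s = r2 = 1, r1 = 0
M = (n!/n^n) * (4/pi)^s * sqrt(|disc(K)|) = (2!/2^2) * (4/pi)^1 * sqrt(3124)
= 0.5 * 1.273240 * 55.892754
= 35.5824

35.5824


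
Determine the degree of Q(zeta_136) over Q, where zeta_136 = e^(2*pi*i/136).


The degree equals Euler's totient phi(136).
136 = 2^3 * 17
phi(136) = 64

64


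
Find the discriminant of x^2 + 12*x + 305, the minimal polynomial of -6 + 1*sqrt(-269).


The element -6 + 1*sqrt(-269) has minimal polynomial:
x^2 + 12*x + 305
Discriminant = (12)^2 - 4*(305)
= 144 - 1220
= -1076

-1076


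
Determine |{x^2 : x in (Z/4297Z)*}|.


For prime p, the number of non-zero quadratic residues is (p-1)/2.
= (4297-1)/2
= 2148

2148


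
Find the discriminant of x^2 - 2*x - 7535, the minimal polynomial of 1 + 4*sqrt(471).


The element 1 + 4*sqrt(471) has minimal polynomial:
x^2 - 2*x - 7535
Discriminant = (-2)^2 - 4*(-7535)
= 4 + 30140
= 30144

30144


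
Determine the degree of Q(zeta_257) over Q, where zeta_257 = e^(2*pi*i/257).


The degree equals Euler's totient phi(257).
257 = 257
phi(257) = 256

256


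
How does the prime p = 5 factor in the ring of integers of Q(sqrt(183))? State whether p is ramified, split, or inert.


K = Q(sqrt(183)). Since d mod 4 = 3, disc(K) = 732.
Check p | disc: 732 mod 5 = 2.
p does not divide disc. Compute Legendre symbol (d/p):
3^((5-1)/2) mod 5 = -1
(d/p) = -1, so p is inert: (p) stays prime with e=1, f=2, g=1.
Therefore p is inert.

inert


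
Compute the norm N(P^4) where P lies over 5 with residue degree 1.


N(P^a) = p^(a*f)
= 5^(4*1)
= 5^4
= 625

625


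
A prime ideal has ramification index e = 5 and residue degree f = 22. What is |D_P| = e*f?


|D_P| = e * f
= 5 * 22
= 110

110


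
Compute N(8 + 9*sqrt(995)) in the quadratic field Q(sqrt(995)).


N(a + b*sqrt(d)) = a^2 - d*b^2
= (8)^2 - (995)*(9)^2
= 64 - 80595
= -80531

-80531


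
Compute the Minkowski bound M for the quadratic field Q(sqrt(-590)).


d = -590, d mod 4 = 2, so disc(K) = 4d = -2360; |disc(K)| = 2360
Imaginary quadratic field, so n = 2, s = r2 = 1, r1 = 0
M = (n!/n^n) * (4/pi)^s * sqrt(|disc(K)|) = (2!/2^2) * (4/pi)^1 * sqrt(2360)
= 0.5 * 1.273240 * 48.579831
= 30.9269

30.9269


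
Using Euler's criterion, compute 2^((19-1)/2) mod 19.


p = 19 is prime and the exponent is (p-1)/2 = 9, so by Euler's criterion 2^9 = (2/19) = +1 or -1 mod 19.
Compute by square-and-multiply:
  9 = 8 + 1 (binary 1001)
  Repeated squaring mod 19: 2^1 = 2, 2^2 = 4, 2^4 = 16, 2^8 = 9
  2^9 = 2^8 * 2^1 = 9 * 2 mod 19
    9 * 2 = 18 = 18 mod 19
  2^9 = 18 mod 19
Result 18 = p - 1 = -1 mod 19: 2 is a quadratic non-residue mod 19. As a residue in [0, p-1] the value is 18.
2^9 mod 19 = 18

18


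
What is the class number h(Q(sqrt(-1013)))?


K = Q(sqrt(-1013)). d mod 4 = 3, so D = disc(K) = 4d = -4052
h(K) equals the number of primitive reduced positive-definite forms (a, b, c) = a*x^2 + b*x*y + c*y^2 with b^2 - 4ac = D,
where reduced means |b| <= a <= c, with b >= 0 whenever |b| = a or a = c, and primitive means gcd(a, b, c) = 1.
Reduced forces 3a^2 <= |D| = 4052, so 1 <= a <= 36; b must have the parity of D, and c = (b^2 - D)/(4a) must be an integer >= a.
Enumerate a = 1..36, b in [-a, a]:
  a=1: (1, 0, 1013)  [1]
  a=2: (2, 2, 507)  [1]
  a=3: (3, -2, 338), (3, 2, 338)  [2]
  a=4..5: none
  a=6: (6, -2, 169), (6, 2, 169)  [2]
  a=7: (7, -6, 146), (7, 6, 146)  [2]
  a=8: none
  a=9: (9, -4, 113), (9, 4, 113)  [2]
  a=10..12: none
  a=13: (13, -2, 78), (13, 2, 78)  [2]
  a=14: (14, -6, 73), (14, 6, 73)  [2]
  a=15..17: none
  a=18: (18, -14, 59), (18, 14, 59)  [2]
  a=19..20: none
  a=21: (21, -20, 53), (21, -8, 49), (21, 8, 49), (21, 20, 53)  [4]
  a=22..25: none
  a=26: (26, -2, 39), (26, 2, 39)  [2]
  a=27: (27, -22, 42), (27, 22, 42)  [2]
  a=28..30: none
  a=31: (31, -28, 39), (31, 28, 39)  [2]
  a=32..36: none
Total reduced forms: 1 + 1 + 2 + 2 + 2 + 2 + 2 + 2 + 2 + 4 + 2 + 2 + 2 = 26
h = 26

26


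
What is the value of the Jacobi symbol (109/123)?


Compute (109/123) via quadratic reciprocity:
  reciprocity: (109/123) -> +(123/109)
  reduce: (14/109)
  pull out 2: (2/109) = -1  (since 109 mod 8 = 5)
  reciprocity: (7/109) -> +(109/7)
  reduce: (4/7)
  pull out 2: (2/7) = +1  (since 7 mod 8 = 7)
  pull out 2: (2/7) = +1  (since 7 mod 8 = 7)
  (1/7) = 1
Product of signs = -1

-1


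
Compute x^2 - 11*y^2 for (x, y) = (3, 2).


x^2 - d*y^2
= 3^2 - 11*2^2
= 9 - 44
= -35

-35


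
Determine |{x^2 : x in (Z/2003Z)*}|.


For prime p, the number of non-zero quadratic residues is (p-1)/2.
= (2003-1)/2
= 1001

1001


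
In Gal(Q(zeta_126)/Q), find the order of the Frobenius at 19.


The Frobenius at p in Gal(Q(zeta_n)/Q) = (Z/nZ)* is the class of p, so its order is ord_126(19), the smallest k >= 1 with 19^k = 1 mod 126.
n = 126 = 2 * 3^2 * 7, phi(126) = 36; the order divides phi(n).
Divisors of 36: 1, 2, 3, 4, 6, 9, 12, 18, 36
Repeated squaring mod 126: 19^1 = 19, 19^2 = 109, 19^4 = 37, 19^8 = 109, 19^16 = 37, 19^32 = 109
Test divisors in increasing order:
  k=1: 19^1 = 19 mod 126
  k=2: 19^2 = 109 mod 126
  k=3: 19^3 = 109 * 19 = 55 mod 126
  k=4: 19^4 = 37 mod 126
  k=6: 19^6 = 37 * 109 = 1 mod 126  <- first divisor giving 1
Order = 6

6


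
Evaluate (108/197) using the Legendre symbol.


p = 197 is prime, so compute (108/197) with the reciprocity algorithm (Jacobi-symbol steps: pull out 2s via (2/n), flip via reciprocity, reduce):
  pull out 2: (2/197) = -1  (since 197 mod 8 = 5)
  pull out 2: (2/197) = -1  (since 197 mod 8 = 5)
  reciprocity: (27/197) -> +(197/27)
  reduce: (8/27)
  pull out 2: (2/27) = -1  (since 27 mod 8 = 3)
  pull out 2: (2/27) = -1  (since 27 mod 8 = 3)
  pull out 2: (2/27) = -1  (since 27 mod 8 = 3)
  (1/27) = 1
Product of signs = -1
(108/197) = -1

-1


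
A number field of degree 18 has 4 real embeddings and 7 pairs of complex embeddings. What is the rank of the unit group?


By Dirichlet's unit theorem:
rank = r1 + r2 - 1
= 4 + 7 - 1
= 10

10


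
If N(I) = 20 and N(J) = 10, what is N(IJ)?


N(IJ) = N(I) * N(J)
= 20 * 10
= 200

200


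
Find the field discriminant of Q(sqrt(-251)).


For K = Q(sqrt(d)) with d squarefree: disc(K) = d if d = 1 mod 4, and disc(K) = 4d if d = 2 or 3 mod 4.
Here d = -251, and d mod 4 = 1.
d = 1 mod 4 (O_K = Z[(1+sqrt(d))/2]), so disc(K) = d = -251

-251


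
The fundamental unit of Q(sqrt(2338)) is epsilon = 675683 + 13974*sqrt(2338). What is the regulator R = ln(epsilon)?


epsilon = 675683 + 13974*sqrt(2338)
= 1.3514e+06
R = ln(1.3514e+06)
= 14.1166

14.1166


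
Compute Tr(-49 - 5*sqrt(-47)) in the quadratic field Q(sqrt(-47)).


Tr(a + b*sqrt(d)) = (a + b*sqrt(d)) + (a - b*sqrt(d)) = 2a
= 2 * (-49)
= -98

-98


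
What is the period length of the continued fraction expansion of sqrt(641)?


Run the CF algorithm for sqrt(641).
a_0 = floor(sqrt(641)) = 25; set m_0=0, q_0=1.
Recurrence: m' = q*a - m,  q' = (d - m'^2)/q,  a' = floor((a_0 + m')/q').
  step 1: m=25, q=16, a=3
  step 2: m=23, q=7, a=6
  step 3: m=19, q=40, a=1
  step 4: m=21, q=5, a=9
  step 5: m=24, q=13, a=3
  step 6: m=15, q=32, a=1
  step 7: m=17, q=11, a=3
  step 8: m=16, q=35, a=1
  step 9: m=19, q=8, a=5
  step 10: m=21, q=25, a=1
  step 11: m=4, q=25, a=1
  step 12: m=21, q=8, a=5
  step 13: m=19, q=35, a=1
  step 14: m=16, q=11, a=3
  step 15: m=17, q=32, a=1
  step 16: m=15, q=13, a=3
  step 17: m=24, q=5, a=9
  step 18: m=21, q=40, a=1
  step 19: m=19, q=7, a=6
  step 20: m=23, q=16, a=3
  step 21: m=25, q=1, a=50
a_21 = 2*a_0 = 50, so the period closes here.
sqrt(641) = [25; 3, 6, 1, 9, 3, 1, 3, 1, 5, 1, 1, 5, 1, 3, 1, 3, 9, 1, 6, 3, 50]
Period length = 21

21


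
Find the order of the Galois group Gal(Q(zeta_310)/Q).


|Gal(Q(zeta_310)/Q)| = phi(310)
= 120

120


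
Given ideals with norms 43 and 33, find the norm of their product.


N(IJ) = N(I) * N(J)
= 43 * 33
= 1419

1419


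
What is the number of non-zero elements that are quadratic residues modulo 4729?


For prime p, the number of non-zero quadratic residues is (p-1)/2.
= (4729-1)/2
= 2364

2364


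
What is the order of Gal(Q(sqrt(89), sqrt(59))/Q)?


The 2 square roots of distinct primes are multiplicatively independent over Q,
so [K:Q] = 2^2 and Gal(K/Q) is isomorphic to (Z/2Z)^2.
|Gal| = 2^2 = 4

4


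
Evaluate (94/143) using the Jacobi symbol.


Compute (94/143) via quadratic reciprocity:
  pull out 2: (2/143) = +1  (since 143 mod 8 = 7)
  reciprocity: (47/143) -> -(143/47)
  reduce: (2/47)
  pull out 2: (2/47) = +1  (since 47 mod 8 = 7)
  (1/47) = 1
Product of signs = -1

-1


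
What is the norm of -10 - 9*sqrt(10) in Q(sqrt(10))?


N(a + b*sqrt(d)) = a^2 - d*b^2
= (-10)^2 - (10)*(-9)^2
= 100 - 810
= -710

-710


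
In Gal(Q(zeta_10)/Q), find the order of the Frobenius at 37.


The Frobenius at p in Gal(Q(zeta_n)/Q) = (Z/nZ)* is the class of p, so its order is ord_10(37), the smallest k >= 1 with 37^k = 1 mod 10.
n = 10 = 2 * 5, phi(10) = 4; the order divides phi(n).
Divisors of 4: 1, 2, 4
Repeated squaring mod 10: 37^1 = 7, 37^2 = 9, 37^4 = 1
Test divisors in increasing order:
  k=1: 37^1 = 7 mod 10
  k=2: 37^2 = 9 mod 10
  k=4: 37^4 = 1 mod 10  <- first divisor giving 1
Order = 4

4


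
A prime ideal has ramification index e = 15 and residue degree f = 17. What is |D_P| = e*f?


|D_P| = e * f
= 15 * 17
= 255

255


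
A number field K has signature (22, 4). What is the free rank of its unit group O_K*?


By Dirichlet's unit theorem:
rank = r1 + r2 - 1
= 22 + 4 - 1
= 25

25


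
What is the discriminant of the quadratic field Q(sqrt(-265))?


For K = Q(sqrt(d)) with d squarefree: disc(K) = d if d = 1 mod 4, and disc(K) = 4d if d = 2 or 3 mod 4.
Here d = -265, and d mod 4 = 3.
d = 3 mod 4, not 1 (O_K = Z[sqrt(d)]), so disc(K) = 4d = 4 * (-265) = -1060

-1060


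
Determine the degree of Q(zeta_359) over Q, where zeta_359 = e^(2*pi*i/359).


The degree equals Euler's totient phi(359).
359 = 359
phi(359) = 358

358


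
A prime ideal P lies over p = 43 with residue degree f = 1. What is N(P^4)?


N(P^a) = p^(a*f)
= 43^(4*1)
= 43^4
= 3418801

3418801


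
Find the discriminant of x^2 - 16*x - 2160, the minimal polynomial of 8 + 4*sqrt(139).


The element 8 + 4*sqrt(139) has minimal polynomial:
x^2 - 16*x - 2160
Discriminant = (-16)^2 - 4*(-2160)
= 256 + 8640
= 8896

8896


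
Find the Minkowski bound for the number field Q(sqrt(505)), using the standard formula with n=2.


d = 505, d mod 4 = 1, so disc(K) = d = 505; |disc(K)| = 505
Real quadratic field, so n = 2, s = r2 = 0, r1 = 2
M = (n!/n^n) * (4/pi)^s * sqrt(|disc(K)|) = (2!/2^2) * (4/pi)^0 * sqrt(505)
= 0.5 * 1.000000 * 22.472205
= 11.2361

11.2361


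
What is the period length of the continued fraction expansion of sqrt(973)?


Run the CF algorithm for sqrt(973).
a_0 = floor(sqrt(973)) = 31; set m_0=0, q_0=1.
Recurrence: m' = q*a - m,  q' = (d - m'^2)/q,  a' = floor((a_0 + m')/q').
  step 1: m=31, q=12, a=5
  step 2: m=29, q=11, a=5
  step 3: m=26, q=27, a=2
  step 4: m=28, q=7, a=8
  step 5: m=28, q=27, a=2
  step 6: m=26, q=11, a=5
  step 7: m=29, q=12, a=5
  step 8: m=31, q=1, a=62
a_8 = 2*a_0 = 62, so the period closes here.
sqrt(973) = [31; 5, 5, 2, 8, 2, 5, 5, 62]
Period length = 8

8


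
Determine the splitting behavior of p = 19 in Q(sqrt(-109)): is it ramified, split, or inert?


K = Q(sqrt(-109)). Since d mod 4 = 3, disc(K) = -436.
Check p | disc: -436 mod 19 = 1.
p does not divide disc. Compute Legendre symbol (d/p):
5^((19-1)/2) mod 19 = 1
(d/p) = 1, so p splits: (p) = P*P' with e=1, f=1, g=2.
Therefore p is split.

split


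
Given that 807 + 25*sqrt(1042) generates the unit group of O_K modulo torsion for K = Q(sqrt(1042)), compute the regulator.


epsilon = 807 + 25*sqrt(1042)
= 1614.0006
R = ln(1614.0006)
= 7.3865

7.3865


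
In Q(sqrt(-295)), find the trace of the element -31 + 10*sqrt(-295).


Tr(a + b*sqrt(d)) = (a + b*sqrt(d)) + (a - b*sqrt(d)) = 2a
= 2 * (-31)
= -62

-62
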